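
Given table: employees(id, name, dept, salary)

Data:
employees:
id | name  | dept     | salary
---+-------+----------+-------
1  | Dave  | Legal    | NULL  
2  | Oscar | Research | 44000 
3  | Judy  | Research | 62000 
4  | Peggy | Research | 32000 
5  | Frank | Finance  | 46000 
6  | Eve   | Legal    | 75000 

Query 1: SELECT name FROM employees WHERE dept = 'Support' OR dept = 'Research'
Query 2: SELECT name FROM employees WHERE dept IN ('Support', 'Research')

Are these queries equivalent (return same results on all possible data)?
Yes, equivalent

Both queries return: [('Judy',), ('Oscar',), ('Peggy',)]

Reason: OR vs IN are equivalent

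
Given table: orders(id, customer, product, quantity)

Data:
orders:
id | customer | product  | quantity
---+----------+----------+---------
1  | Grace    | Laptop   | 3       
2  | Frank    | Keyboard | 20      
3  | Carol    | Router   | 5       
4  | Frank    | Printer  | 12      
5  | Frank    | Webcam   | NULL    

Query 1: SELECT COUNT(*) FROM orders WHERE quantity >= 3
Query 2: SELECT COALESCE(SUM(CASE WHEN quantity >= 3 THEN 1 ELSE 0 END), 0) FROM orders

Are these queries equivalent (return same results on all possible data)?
Yes, equivalent

Both queries return: [(4,)]

Reason: COUNT with WHERE vs conditional SUM (COALESCE handles empty-table NULL)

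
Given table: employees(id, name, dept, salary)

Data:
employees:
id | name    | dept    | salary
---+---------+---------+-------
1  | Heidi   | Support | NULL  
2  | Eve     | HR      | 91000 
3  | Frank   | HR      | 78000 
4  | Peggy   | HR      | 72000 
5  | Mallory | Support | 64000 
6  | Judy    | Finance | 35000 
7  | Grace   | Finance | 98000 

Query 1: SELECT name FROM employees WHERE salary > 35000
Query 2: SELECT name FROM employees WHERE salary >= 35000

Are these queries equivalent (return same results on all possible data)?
No, not equivalent

Query 1 returns: [('Eve',), ('Frank',), ('Peggy',), ('Mallory',), ('Grace',)]
Query 2 returns: [('Eve',), ('Frank',), ('Peggy',), ('Mallory',), ('Judy',), ('Grace',)]

Reason: > vs >= gives different results when salary = 35000 exists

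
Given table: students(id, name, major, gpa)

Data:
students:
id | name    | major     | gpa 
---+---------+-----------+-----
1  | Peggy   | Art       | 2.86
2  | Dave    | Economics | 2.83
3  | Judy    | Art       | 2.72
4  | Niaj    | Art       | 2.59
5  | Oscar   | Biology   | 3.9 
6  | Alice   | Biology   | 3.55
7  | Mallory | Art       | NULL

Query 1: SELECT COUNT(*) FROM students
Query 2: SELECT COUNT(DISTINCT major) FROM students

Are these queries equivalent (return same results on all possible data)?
No, not equivalent

Query 1 returns: [(7,)]
Query 2 returns: [(3,)]

Reason: COUNT(*) counts rows, COUNT(DISTINCT major) counts unique majors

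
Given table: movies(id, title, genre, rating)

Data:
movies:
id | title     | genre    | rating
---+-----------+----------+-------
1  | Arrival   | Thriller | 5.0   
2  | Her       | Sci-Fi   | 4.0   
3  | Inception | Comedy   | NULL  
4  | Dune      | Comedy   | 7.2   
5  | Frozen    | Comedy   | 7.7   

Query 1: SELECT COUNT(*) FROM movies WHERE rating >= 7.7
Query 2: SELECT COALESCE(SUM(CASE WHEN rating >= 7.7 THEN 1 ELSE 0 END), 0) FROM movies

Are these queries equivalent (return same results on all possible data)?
Yes, equivalent

Both queries return: [(1,)]

Reason: COUNT with WHERE vs conditional SUM (COALESCE handles empty-table NULL)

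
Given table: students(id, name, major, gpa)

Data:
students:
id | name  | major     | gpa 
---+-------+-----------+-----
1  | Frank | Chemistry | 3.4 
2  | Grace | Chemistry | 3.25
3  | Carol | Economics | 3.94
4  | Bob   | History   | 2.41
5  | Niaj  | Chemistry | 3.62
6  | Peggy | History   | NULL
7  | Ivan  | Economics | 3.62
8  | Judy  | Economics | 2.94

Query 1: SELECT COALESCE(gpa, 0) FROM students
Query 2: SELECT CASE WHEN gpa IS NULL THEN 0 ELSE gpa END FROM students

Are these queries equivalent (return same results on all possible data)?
Yes, equivalent

Both queries return: [(0,), (2.41,), (2.94,), (3.25,), (3.4,), (3.62,), (3.62,), (3.94,)]

Reason: COALESCE vs CASE for NULL handling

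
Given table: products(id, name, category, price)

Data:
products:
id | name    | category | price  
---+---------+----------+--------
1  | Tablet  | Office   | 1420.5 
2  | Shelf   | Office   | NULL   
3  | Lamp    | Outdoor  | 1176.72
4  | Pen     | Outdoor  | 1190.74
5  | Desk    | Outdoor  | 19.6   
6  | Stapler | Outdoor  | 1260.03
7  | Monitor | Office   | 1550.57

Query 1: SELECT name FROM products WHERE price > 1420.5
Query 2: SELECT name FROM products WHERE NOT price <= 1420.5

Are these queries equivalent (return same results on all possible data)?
Yes, equivalent

Both queries return: [('Monitor',)]

Reason: Both filter price > 1420.5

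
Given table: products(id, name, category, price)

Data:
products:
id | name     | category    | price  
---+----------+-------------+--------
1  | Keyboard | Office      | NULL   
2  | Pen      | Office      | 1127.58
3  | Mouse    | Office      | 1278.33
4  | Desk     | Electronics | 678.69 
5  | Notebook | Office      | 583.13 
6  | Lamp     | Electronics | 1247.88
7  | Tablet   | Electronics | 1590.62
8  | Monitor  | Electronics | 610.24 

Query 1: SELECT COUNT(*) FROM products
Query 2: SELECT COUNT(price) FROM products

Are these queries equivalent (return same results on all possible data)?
No, not equivalent

Query 1 returns: [(8,)]
Query 2 returns: [(7,)]

Reason: COUNT(*) includes NULLs, COUNT(column) excludes them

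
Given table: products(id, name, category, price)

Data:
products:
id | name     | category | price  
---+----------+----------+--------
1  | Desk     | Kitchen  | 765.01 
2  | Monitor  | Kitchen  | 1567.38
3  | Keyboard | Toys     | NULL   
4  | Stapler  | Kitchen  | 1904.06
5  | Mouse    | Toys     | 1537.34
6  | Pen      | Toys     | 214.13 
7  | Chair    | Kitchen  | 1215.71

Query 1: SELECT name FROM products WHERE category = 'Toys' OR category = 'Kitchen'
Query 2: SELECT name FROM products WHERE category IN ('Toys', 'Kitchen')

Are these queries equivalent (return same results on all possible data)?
Yes, equivalent

Both queries return: [('Chair',), ('Desk',), ('Keyboard',), ('Monitor',), ('Mouse',), ('Pen',), ('Stapler',)]

Reason: OR vs IN are equivalent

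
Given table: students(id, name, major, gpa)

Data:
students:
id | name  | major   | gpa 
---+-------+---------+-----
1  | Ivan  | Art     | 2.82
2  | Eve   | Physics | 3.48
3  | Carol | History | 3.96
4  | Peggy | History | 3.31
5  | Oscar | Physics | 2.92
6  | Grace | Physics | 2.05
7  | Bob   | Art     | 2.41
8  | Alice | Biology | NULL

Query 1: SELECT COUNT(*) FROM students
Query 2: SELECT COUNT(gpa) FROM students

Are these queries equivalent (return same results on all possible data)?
No, not equivalent

Query 1 returns: [(8,)]
Query 2 returns: [(7,)]

Reason: COUNT(*) includes NULLs, COUNT(column) excludes them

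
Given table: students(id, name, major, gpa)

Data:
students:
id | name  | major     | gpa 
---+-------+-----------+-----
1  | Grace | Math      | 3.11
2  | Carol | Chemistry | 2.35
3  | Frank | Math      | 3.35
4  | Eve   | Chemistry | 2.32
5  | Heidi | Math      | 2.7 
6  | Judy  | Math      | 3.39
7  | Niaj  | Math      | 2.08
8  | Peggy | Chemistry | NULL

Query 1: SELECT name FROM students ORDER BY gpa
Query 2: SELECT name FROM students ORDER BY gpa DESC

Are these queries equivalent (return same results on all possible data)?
No, not equivalent

Query 1 returns: [('Peggy',), ('Niaj',), ('Eve',), ('Carol',), ('Heidi',), ('Grace',), ('Frank',), ('Judy',)]
Query 2 returns: [('Judy',), ('Frank',), ('Grace',), ('Heidi',), ('Carol',), ('Eve',), ('Niaj',), ('Peggy',)]

Reason: ASC vs DESC gives opposite ordering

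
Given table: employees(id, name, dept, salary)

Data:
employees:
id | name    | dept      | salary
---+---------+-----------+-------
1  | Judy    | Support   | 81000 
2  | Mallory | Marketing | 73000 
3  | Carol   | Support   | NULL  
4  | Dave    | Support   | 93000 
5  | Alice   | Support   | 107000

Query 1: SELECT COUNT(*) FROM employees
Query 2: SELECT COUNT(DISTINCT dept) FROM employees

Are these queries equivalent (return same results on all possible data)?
No, not equivalent

Query 1 returns: [(5,)]
Query 2 returns: [(2,)]

Reason: COUNT(*) counts rows, COUNT(DISTINCT dept) counts unique depts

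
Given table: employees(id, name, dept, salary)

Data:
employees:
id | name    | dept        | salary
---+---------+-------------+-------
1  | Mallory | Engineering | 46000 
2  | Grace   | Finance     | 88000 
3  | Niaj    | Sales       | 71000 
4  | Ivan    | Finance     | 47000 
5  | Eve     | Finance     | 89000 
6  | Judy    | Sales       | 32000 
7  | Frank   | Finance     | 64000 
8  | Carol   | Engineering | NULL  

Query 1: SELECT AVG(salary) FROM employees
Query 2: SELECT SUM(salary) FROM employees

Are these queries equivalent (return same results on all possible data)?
No, not equivalent

Query 1 returns: [(62428.57142857143,)]
Query 2 returns: [(437000,)]

Reason: AVG vs SUM give different aggregate values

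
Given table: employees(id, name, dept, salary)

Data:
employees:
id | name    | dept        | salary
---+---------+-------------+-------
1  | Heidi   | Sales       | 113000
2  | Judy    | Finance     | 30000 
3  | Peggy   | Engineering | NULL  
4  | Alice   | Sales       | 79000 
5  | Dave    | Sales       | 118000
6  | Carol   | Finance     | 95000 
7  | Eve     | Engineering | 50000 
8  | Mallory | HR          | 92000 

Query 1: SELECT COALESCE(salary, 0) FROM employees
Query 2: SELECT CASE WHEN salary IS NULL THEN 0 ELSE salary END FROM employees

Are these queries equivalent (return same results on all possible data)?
Yes, equivalent

Both queries return: [(0,), (30000,), (50000,), (79000,), (92000,), (95000,), (113000,), (118000,)]

Reason: COALESCE vs CASE for NULL handling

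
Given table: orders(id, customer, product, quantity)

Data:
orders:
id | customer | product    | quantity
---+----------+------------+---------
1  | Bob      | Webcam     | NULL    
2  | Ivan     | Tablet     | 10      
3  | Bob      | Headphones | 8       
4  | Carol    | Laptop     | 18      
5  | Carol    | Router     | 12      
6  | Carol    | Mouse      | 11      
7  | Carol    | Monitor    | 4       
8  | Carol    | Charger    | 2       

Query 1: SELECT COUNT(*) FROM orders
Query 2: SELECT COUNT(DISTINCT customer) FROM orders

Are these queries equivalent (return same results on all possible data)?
No, not equivalent

Query 1 returns: [(8,)]
Query 2 returns: [(3,)]

Reason: COUNT(*) counts rows, COUNT(DISTINCT customer) counts unique customers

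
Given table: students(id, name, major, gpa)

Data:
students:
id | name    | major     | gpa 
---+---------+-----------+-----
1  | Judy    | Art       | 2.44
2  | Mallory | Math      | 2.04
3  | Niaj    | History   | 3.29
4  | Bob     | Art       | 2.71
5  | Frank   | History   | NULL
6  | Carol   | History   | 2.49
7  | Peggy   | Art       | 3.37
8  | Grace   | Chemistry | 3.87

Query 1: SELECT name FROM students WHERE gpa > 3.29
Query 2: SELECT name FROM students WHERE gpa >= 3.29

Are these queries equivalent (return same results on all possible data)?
No, not equivalent

Query 1 returns: [('Peggy',), ('Grace',)]
Query 2 returns: [('Niaj',), ('Peggy',), ('Grace',)]

Reason: > vs >= gives different results when gpa = 3.29 exists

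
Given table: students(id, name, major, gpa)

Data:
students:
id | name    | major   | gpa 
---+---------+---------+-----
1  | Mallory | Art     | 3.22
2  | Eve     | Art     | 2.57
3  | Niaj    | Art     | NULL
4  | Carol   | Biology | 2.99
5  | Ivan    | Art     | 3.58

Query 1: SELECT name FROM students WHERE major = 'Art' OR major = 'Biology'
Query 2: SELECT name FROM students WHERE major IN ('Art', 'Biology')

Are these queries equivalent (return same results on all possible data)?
Yes, equivalent

Both queries return: [('Carol',), ('Eve',), ('Ivan',), ('Mallory',), ('Niaj',)]

Reason: OR vs IN are equivalent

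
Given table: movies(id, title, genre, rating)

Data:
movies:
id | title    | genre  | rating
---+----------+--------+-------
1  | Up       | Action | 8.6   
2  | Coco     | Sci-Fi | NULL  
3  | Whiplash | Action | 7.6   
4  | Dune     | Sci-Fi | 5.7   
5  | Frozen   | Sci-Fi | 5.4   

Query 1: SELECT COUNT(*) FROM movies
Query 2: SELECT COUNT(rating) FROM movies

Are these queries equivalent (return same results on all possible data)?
No, not equivalent

Query 1 returns: [(5,)]
Query 2 returns: [(4,)]

Reason: COUNT(*) includes NULLs, COUNT(column) excludes them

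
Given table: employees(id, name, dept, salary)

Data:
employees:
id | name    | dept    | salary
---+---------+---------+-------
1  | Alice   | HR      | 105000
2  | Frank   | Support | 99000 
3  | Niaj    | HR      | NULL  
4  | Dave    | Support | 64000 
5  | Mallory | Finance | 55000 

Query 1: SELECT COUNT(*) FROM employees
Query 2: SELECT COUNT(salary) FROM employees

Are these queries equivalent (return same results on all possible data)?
No, not equivalent

Query 1 returns: [(5,)]
Query 2 returns: [(4,)]

Reason: COUNT(*) includes NULLs, COUNT(column) excludes them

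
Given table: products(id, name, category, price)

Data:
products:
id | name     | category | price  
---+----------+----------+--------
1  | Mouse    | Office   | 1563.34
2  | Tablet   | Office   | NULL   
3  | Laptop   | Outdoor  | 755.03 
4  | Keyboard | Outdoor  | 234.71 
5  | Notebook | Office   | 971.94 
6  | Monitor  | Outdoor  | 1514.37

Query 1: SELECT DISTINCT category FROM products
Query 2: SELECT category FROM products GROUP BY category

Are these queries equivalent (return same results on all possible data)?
Yes, equivalent

Both queries return: [('Office',), ('Outdoor',)]

Reason: Both get unique categorys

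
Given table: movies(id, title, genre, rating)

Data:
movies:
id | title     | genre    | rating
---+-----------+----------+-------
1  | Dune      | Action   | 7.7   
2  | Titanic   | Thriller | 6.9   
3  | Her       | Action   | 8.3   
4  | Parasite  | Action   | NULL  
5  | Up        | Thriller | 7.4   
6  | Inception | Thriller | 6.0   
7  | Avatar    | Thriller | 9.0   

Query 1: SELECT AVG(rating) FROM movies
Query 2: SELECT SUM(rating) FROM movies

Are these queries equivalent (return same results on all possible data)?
No, not equivalent

Query 1 returns: [(7.550000000000001,)]
Query 2 returns: [(45.300000000000004,)]

Reason: AVG vs SUM give different aggregate values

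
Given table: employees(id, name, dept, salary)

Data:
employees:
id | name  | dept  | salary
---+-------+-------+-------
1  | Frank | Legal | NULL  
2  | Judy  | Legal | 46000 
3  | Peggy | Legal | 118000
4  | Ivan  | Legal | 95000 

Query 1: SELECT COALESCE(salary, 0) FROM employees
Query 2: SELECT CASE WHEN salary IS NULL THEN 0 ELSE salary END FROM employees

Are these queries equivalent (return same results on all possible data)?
Yes, equivalent

Both queries return: [(0,), (46000,), (95000,), (118000,)]

Reason: COALESCE vs CASE for NULL handling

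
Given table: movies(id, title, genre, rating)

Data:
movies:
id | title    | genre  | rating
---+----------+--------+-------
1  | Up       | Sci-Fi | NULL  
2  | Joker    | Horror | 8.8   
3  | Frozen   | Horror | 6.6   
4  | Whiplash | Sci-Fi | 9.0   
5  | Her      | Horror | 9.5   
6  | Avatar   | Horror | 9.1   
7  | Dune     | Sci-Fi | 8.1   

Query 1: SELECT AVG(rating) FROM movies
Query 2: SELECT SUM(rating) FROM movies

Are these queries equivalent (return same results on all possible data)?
No, not equivalent

Query 1 returns: [(8.516666666666667,)]
Query 2 returns: [(51.1,)]

Reason: AVG vs SUM give different aggregate values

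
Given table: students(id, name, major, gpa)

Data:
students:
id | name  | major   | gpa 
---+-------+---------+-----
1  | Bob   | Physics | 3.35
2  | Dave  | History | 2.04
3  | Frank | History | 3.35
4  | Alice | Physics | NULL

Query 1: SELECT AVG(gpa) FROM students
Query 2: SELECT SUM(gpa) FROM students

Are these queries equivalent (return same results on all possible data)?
No, not equivalent

Query 1 returns: [(2.9133333333333336,)]
Query 2 returns: [(8.74,)]

Reason: AVG vs SUM give different aggregate values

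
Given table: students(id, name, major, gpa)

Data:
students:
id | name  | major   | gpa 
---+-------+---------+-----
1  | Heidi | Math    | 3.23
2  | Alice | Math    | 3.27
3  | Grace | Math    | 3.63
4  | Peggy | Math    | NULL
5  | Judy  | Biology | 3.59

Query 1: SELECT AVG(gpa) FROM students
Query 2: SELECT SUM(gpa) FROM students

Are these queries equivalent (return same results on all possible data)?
No, not equivalent

Query 1 returns: [(3.4299999999999997,)]
Query 2 returns: [(13.719999999999999,)]

Reason: AVG vs SUM give different aggregate values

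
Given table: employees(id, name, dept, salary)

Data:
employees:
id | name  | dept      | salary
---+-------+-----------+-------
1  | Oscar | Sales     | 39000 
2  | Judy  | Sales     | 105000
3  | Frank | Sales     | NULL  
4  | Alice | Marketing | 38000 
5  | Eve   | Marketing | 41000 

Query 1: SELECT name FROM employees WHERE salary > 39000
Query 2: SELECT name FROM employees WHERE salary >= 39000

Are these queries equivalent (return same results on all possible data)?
No, not equivalent

Query 1 returns: [('Judy',), ('Eve',)]
Query 2 returns: [('Oscar',), ('Judy',), ('Eve',)]

Reason: > vs >= gives different results when salary = 39000 exists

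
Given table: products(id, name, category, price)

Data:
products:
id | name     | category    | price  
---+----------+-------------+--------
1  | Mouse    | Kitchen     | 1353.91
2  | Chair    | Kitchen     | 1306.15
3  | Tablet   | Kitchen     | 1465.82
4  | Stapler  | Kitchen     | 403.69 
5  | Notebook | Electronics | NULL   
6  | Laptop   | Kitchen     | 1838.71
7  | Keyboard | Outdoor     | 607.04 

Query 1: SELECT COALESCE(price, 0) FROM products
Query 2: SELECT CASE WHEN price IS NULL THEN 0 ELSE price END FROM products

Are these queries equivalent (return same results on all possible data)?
Yes, equivalent

Both queries return: [(0,), (403.69,), (607.04,), (1306.15,), (1353.91,), (1465.82,), (1838.71,)]

Reason: COALESCE vs CASE for NULL handling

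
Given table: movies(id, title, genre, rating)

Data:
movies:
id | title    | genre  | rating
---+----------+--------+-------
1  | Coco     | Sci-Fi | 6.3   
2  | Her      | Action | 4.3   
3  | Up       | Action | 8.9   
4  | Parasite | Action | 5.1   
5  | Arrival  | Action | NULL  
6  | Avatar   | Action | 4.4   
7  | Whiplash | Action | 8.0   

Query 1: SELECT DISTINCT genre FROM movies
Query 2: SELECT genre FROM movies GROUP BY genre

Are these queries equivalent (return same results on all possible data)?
Yes, equivalent

Both queries return: [('Action',), ('Sci-Fi',)]

Reason: Both get unique genres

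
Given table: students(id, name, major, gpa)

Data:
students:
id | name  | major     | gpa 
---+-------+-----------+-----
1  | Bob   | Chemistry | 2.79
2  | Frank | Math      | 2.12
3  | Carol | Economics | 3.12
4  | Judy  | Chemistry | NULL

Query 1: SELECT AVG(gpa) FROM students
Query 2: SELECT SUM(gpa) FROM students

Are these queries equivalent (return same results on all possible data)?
No, not equivalent

Query 1 returns: [(2.676666666666667,)]
Query 2 returns: [(8.030000000000001,)]

Reason: AVG vs SUM give different aggregate values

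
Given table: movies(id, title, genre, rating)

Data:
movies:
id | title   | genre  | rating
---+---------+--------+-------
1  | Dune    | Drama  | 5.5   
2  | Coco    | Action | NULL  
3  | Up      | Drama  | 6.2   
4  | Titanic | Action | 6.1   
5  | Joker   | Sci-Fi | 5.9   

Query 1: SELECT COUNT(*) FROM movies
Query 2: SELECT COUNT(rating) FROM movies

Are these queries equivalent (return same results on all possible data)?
No, not equivalent

Query 1 returns: [(5,)]
Query 2 returns: [(4,)]

Reason: COUNT(*) includes NULLs, COUNT(column) excludes them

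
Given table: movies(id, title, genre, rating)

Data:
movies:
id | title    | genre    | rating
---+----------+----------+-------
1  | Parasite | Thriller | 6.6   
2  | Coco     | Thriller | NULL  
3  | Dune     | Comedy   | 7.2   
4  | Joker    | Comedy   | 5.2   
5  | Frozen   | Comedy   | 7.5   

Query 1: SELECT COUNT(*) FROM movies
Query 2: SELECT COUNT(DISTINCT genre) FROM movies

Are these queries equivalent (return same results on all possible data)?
No, not equivalent

Query 1 returns: [(5,)]
Query 2 returns: [(2,)]

Reason: COUNT(*) counts rows, COUNT(DISTINCT genre) counts unique genres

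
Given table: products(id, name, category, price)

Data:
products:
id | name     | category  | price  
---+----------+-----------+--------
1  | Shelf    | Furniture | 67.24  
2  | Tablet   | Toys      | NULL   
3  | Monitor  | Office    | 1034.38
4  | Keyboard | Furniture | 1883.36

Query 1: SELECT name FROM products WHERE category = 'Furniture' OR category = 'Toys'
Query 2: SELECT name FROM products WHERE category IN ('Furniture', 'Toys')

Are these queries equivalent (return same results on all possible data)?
Yes, equivalent

Both queries return: [('Keyboard',), ('Shelf',), ('Tablet',)]

Reason: OR vs IN are equivalent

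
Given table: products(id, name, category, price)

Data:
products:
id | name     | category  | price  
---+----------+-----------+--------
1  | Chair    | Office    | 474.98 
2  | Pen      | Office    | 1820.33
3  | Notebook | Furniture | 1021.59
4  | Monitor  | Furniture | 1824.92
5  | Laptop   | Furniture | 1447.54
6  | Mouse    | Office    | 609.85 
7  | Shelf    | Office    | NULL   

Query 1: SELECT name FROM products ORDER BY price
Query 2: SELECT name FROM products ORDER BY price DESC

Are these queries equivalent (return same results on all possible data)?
No, not equivalent

Query 1 returns: [('Shelf',), ('Chair',), ('Mouse',), ('Notebook',), ('Laptop',), ('Pen',), ('Monitor',)]
Query 2 returns: [('Monitor',), ('Pen',), ('Laptop',), ('Notebook',), ('Mouse',), ('Chair',), ('Shelf',)]

Reason: ASC vs DESC gives opposite ordering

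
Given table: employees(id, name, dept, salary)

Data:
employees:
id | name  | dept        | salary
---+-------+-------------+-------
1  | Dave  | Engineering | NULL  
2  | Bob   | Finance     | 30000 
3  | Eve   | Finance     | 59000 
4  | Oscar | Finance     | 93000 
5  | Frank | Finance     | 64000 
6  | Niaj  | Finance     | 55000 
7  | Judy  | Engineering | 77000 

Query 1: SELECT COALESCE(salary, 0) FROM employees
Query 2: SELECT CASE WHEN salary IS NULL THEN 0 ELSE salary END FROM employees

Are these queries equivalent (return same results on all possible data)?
Yes, equivalent

Both queries return: [(0,), (30000,), (55000,), (59000,), (64000,), (77000,), (93000,)]

Reason: COALESCE vs CASE for NULL handling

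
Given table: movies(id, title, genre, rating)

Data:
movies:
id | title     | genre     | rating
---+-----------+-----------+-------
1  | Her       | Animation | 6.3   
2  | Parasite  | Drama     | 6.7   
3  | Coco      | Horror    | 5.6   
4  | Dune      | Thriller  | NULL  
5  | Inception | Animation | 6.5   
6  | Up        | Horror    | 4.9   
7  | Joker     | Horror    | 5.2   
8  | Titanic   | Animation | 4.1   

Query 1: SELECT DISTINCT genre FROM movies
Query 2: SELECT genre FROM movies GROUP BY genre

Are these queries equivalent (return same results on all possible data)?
Yes, equivalent

Both queries return: [('Animation',), ('Drama',), ('Horror',), ('Thriller',)]

Reason: Both get unique genres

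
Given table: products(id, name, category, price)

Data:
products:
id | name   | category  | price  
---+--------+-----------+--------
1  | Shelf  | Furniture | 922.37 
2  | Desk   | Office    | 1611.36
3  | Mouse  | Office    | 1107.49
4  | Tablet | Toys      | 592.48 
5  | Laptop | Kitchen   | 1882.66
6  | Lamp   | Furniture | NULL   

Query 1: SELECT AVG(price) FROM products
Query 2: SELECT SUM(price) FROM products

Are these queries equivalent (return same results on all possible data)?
No, not equivalent

Query 1 returns: [(1223.272,)]
Query 2 returns: [(6116.36,)]

Reason: AVG vs SUM give different aggregate values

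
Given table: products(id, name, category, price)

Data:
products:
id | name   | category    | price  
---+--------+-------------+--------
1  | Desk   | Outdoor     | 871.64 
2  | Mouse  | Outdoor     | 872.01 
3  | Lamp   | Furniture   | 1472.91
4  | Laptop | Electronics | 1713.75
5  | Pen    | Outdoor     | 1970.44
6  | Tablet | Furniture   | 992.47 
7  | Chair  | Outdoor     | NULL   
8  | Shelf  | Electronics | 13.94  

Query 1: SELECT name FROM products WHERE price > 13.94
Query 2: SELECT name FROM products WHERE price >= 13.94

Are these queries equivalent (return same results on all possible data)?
No, not equivalent

Query 1 returns: [('Desk',), ('Mouse',), ('Lamp',), ('Laptop',), ('Pen',), ('Tablet',)]
Query 2 returns: [('Desk',), ('Mouse',), ('Lamp',), ('Laptop',), ('Pen',), ('Tablet',), ('Shelf',)]

Reason: > vs >= gives different results when price = 13.94 exists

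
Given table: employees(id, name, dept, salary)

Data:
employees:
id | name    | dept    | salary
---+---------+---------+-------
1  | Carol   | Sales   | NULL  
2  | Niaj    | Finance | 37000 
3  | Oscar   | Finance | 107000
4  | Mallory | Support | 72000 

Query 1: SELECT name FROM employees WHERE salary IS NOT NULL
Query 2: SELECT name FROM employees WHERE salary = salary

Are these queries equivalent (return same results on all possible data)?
Yes, equivalent

Both queries return: [('Mallory',), ('Niaj',), ('Oscar',)]

Reason: IS NOT NULL vs self-equality (both exclude NULLs)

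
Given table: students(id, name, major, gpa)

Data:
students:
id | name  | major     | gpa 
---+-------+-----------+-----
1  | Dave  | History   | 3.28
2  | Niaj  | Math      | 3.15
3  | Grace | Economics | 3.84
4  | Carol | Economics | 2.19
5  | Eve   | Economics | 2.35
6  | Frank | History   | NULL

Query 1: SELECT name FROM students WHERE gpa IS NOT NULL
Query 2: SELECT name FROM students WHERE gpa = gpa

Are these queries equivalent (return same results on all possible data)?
Yes, equivalent

Both queries return: [('Carol',), ('Dave',), ('Eve',), ('Grace',), ('Niaj',)]

Reason: IS NOT NULL vs self-equality (both exclude NULLs)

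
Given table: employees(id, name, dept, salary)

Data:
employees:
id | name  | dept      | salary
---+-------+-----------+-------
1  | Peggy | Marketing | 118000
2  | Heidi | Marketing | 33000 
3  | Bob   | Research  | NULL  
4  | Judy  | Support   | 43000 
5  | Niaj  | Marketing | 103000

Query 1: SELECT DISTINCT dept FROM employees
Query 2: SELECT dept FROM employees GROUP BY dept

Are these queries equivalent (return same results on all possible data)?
Yes, equivalent

Both queries return: [('Marketing',), ('Research',), ('Support',)]

Reason: Both get unique depts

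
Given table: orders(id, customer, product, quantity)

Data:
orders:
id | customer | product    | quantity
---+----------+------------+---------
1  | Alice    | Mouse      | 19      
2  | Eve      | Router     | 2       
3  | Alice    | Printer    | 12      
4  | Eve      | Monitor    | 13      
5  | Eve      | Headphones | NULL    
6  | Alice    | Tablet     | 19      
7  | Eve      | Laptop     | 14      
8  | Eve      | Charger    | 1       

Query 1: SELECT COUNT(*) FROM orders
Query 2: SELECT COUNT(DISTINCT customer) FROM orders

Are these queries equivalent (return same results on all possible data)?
No, not equivalent

Query 1 returns: [(8,)]
Query 2 returns: [(2,)]

Reason: COUNT(*) counts rows, COUNT(DISTINCT customer) counts unique customers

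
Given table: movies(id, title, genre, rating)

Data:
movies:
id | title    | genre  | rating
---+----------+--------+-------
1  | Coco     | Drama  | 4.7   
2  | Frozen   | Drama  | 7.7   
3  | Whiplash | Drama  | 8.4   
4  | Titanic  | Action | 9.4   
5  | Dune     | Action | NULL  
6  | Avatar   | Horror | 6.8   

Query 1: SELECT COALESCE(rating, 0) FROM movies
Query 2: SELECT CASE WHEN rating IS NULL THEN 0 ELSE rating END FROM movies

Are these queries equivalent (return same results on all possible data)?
Yes, equivalent

Both queries return: [(0,), (4.7,), (6.8,), (7.7,), (8.4,), (9.4,)]

Reason: COALESCE vs CASE for NULL handling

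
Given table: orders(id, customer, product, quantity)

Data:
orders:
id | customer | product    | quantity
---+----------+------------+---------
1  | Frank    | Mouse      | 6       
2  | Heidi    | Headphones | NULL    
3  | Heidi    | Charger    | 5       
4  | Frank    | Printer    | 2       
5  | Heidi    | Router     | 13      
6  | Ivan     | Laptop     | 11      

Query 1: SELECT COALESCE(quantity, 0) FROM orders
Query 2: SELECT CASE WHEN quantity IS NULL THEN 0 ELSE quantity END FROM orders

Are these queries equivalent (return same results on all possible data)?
Yes, equivalent

Both queries return: [(0,), (2,), (5,), (6,), (11,), (13,)]

Reason: COALESCE vs CASE for NULL handling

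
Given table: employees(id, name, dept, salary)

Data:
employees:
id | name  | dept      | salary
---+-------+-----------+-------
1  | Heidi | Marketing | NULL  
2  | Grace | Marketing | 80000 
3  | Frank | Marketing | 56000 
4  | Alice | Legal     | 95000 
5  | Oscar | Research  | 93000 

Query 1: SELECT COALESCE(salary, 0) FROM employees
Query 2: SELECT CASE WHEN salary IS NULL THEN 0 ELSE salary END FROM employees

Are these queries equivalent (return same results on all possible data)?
Yes, equivalent

Both queries return: [(0,), (56000,), (80000,), (93000,), (95000,)]

Reason: COALESCE vs CASE for NULL handling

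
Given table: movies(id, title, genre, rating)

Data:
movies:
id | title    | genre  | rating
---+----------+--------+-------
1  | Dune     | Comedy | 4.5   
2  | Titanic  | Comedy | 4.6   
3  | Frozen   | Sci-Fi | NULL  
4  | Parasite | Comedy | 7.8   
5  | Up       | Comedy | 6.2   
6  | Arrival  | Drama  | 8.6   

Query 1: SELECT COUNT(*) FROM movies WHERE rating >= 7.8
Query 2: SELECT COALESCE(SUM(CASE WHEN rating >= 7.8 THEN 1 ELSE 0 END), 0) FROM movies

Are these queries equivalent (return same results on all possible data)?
Yes, equivalent

Both queries return: [(2,)]

Reason: COUNT with WHERE vs conditional SUM (COALESCE handles empty-table NULL)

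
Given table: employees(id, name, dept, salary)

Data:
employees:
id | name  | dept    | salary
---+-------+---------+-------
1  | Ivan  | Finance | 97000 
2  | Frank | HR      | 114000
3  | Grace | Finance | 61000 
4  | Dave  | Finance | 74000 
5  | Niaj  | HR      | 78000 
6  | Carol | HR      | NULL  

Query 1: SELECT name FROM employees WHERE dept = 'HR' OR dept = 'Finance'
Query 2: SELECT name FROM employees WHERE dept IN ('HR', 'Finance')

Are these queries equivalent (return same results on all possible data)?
Yes, equivalent

Both queries return: [('Carol',), ('Dave',), ('Frank',), ('Grace',), ('Ivan',), ('Niaj',)]

Reason: OR vs IN are equivalent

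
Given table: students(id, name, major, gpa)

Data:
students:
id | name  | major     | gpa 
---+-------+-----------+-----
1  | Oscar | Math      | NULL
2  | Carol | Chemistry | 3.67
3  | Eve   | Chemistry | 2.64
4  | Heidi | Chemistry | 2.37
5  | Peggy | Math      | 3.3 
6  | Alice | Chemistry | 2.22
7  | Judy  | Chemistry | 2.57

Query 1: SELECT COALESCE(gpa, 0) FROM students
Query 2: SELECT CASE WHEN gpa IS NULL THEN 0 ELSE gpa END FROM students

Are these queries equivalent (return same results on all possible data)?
Yes, equivalent

Both queries return: [(0,), (2.22,), (2.37,), (2.57,), (2.64,), (3.3,), (3.67,)]

Reason: COALESCE vs CASE for NULL handling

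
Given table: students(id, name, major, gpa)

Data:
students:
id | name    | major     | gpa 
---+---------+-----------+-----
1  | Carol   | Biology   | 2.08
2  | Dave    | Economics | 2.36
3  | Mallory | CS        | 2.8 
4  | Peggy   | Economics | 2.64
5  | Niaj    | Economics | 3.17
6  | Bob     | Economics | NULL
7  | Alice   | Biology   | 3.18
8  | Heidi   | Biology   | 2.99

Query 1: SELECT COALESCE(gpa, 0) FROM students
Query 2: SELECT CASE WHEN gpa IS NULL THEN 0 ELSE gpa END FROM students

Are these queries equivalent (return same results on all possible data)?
Yes, equivalent

Both queries return: [(0,), (2.08,), (2.36,), (2.64,), (2.8,), (2.99,), (3.17,), (3.18,)]

Reason: COALESCE vs CASE for NULL handling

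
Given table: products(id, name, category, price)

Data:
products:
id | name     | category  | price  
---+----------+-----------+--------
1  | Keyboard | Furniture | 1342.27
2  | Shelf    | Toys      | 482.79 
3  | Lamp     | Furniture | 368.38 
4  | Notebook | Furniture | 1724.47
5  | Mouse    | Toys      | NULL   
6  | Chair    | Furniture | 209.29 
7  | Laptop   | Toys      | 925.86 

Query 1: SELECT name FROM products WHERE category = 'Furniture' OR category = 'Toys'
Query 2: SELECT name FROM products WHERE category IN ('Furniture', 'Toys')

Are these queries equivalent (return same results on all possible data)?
Yes, equivalent

Both queries return: [('Chair',), ('Keyboard',), ('Lamp',), ('Laptop',), ('Mouse',), ('Notebook',), ('Shelf',)]

Reason: OR vs IN are equivalent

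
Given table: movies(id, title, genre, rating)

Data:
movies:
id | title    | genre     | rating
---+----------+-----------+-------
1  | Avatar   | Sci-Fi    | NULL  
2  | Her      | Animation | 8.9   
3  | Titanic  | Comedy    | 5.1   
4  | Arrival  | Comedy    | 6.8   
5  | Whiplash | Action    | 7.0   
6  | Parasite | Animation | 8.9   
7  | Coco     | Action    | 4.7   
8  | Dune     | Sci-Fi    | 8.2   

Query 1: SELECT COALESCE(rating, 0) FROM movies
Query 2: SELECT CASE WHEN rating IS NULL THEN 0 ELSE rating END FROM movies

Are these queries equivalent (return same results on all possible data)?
Yes, equivalent

Both queries return: [(0,), (4.7,), (5.1,), (6.8,), (7.0,), (8.2,), (8.9,), (8.9,)]

Reason: COALESCE vs CASE for NULL handling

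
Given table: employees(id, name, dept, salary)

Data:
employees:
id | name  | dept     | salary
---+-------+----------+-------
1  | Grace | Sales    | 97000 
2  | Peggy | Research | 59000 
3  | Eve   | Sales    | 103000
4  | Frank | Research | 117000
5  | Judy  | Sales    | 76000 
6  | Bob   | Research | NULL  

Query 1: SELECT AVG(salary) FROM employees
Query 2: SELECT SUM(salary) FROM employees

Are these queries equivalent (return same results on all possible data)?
No, not equivalent

Query 1 returns: [(90400.0,)]
Query 2 returns: [(452000,)]

Reason: AVG vs SUM give different aggregate values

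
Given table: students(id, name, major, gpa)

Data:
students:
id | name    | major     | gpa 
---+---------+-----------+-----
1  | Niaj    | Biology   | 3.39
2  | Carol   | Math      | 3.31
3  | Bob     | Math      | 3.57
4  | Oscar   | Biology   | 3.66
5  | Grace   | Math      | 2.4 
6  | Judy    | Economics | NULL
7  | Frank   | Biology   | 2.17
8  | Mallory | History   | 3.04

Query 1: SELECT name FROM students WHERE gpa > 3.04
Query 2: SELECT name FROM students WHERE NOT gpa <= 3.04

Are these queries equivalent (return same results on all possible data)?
Yes, equivalent

Both queries return: [('Bob',), ('Carol',), ('Niaj',), ('Oscar',)]

Reason: Both filter gpa > 3.04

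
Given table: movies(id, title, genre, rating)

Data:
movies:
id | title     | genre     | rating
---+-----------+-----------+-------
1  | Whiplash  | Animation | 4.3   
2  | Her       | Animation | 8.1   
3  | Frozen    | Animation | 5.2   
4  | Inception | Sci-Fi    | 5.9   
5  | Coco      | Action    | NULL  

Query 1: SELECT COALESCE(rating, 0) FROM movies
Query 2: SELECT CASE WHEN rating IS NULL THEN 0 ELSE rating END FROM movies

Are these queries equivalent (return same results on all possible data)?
Yes, equivalent

Both queries return: [(0,), (4.3,), (5.2,), (5.9,), (8.1,)]

Reason: COALESCE vs CASE for NULL handling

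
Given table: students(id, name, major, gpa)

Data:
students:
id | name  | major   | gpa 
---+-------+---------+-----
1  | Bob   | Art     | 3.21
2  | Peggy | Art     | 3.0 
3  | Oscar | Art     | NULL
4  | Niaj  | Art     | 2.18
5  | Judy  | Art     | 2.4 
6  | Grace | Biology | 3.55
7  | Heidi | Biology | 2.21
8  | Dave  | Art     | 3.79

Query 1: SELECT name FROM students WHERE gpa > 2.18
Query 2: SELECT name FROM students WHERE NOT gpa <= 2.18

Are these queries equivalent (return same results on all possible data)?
Yes, equivalent

Both queries return: [('Bob',), ('Dave',), ('Grace',), ('Heidi',), ('Judy',), ('Peggy',)]

Reason: Both filter gpa > 2.18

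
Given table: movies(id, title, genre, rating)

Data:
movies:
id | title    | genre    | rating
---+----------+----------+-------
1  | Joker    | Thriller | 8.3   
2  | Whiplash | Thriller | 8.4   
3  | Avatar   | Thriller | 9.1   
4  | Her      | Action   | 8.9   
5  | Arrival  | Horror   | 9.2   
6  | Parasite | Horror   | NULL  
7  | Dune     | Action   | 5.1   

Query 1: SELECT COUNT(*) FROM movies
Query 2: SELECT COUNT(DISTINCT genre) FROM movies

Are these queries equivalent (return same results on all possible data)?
No, not equivalent

Query 1 returns: [(7,)]
Query 2 returns: [(3,)]

Reason: COUNT(*) counts rows, COUNT(DISTINCT genre) counts unique genres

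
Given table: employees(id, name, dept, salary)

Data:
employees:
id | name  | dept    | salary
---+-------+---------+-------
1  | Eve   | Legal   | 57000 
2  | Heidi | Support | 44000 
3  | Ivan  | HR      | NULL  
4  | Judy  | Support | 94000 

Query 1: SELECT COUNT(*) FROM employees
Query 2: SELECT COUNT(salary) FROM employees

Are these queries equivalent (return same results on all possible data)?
No, not equivalent

Query 1 returns: [(4,)]
Query 2 returns: [(3,)]

Reason: COUNT(*) includes NULLs, COUNT(column) excludes them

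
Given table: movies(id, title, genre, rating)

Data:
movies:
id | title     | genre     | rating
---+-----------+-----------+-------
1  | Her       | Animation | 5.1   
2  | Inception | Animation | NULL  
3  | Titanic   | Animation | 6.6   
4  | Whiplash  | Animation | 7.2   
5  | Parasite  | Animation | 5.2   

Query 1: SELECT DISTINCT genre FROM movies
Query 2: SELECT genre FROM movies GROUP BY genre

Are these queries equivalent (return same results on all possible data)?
Yes, equivalent

Both queries return: [('Animation',)]

Reason: Both get unique genres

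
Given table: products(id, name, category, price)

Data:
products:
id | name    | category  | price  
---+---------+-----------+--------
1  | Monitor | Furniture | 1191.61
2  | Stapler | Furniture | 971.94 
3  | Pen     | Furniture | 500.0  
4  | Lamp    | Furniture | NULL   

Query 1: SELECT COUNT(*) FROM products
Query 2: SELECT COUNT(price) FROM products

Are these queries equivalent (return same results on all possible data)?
No, not equivalent

Query 1 returns: [(4,)]
Query 2 returns: [(3,)]

Reason: COUNT(*) includes NULLs, COUNT(column) excludes them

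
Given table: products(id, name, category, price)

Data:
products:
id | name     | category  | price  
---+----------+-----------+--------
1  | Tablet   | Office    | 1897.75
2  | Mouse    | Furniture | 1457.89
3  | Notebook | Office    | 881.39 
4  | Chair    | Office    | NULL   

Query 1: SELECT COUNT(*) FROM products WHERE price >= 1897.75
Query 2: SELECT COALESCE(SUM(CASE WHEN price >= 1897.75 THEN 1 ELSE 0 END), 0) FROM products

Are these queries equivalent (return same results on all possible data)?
Yes, equivalent

Both queries return: [(1,)]

Reason: COUNT with WHERE vs conditional SUM (COALESCE handles empty-table NULL)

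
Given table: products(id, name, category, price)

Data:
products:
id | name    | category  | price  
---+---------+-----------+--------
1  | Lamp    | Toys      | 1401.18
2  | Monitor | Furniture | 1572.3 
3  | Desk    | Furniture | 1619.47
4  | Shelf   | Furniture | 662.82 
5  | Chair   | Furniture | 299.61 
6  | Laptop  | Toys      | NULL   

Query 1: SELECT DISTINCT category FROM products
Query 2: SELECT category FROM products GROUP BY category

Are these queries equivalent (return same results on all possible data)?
Yes, equivalent

Both queries return: [('Furniture',), ('Toys',)]

Reason: Both get unique categorys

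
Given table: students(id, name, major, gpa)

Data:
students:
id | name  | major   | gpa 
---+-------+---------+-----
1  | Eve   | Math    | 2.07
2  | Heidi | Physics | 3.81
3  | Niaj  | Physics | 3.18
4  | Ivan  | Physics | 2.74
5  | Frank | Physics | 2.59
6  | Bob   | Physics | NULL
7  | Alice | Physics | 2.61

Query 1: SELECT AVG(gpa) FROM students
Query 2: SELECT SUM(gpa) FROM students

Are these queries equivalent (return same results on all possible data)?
No, not equivalent

Query 1 returns: [(2.8333333333333335,)]
Query 2 returns: [(17.0,)]

Reason: AVG vs SUM give different aggregate values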